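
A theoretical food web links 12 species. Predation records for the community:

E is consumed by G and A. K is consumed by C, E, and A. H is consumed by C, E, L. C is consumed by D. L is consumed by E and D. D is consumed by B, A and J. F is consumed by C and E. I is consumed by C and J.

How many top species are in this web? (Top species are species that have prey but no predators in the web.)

Top species (has prey, but nothing eats it): J, G, A, B.
Count: 4.

4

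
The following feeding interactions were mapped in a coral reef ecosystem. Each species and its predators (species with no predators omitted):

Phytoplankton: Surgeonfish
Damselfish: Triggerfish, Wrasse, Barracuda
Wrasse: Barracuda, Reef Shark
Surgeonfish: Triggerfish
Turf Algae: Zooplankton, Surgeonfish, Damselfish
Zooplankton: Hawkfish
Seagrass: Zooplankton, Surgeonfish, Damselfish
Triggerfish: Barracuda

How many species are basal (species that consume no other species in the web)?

Basal species (no prey listed): Turf Algae, Seagrass, Phytoplankton.
Count: 3.

3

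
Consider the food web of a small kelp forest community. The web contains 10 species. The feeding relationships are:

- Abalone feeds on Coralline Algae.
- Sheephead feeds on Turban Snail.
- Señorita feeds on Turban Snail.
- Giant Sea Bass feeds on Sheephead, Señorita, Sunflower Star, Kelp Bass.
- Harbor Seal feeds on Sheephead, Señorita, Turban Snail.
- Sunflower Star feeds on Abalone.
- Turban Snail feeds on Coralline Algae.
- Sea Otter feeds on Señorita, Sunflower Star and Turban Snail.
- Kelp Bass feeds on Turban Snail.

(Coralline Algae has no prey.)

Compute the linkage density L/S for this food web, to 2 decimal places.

There are L = 16 links among S = 10 species.
L/S = 16/10 = 1.6000 ≈ 1.60.

L/S = 1.60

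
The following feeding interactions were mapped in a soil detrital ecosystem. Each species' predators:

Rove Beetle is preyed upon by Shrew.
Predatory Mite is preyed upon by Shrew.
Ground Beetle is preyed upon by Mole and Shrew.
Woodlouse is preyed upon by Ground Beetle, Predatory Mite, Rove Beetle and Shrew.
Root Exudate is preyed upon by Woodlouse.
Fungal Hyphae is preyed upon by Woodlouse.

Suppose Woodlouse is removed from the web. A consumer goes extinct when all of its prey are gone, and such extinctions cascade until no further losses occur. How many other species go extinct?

Remove Woodlouse.
Round 1: Predatory Mite (all prey gone), Rove Beetle (all prey gone), Ground Beetle (all prey gone) → extinct.
Round 2: Shrew (all prey gone), Mole (all prey gone) → extinct.
No further losses. Total secondary extinctions: 5.

5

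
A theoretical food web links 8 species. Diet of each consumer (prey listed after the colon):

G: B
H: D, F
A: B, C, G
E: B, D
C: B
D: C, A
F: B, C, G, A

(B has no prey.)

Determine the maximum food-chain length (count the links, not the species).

One longest chain: B → C → A → D → E.
It has 5 species and 4 links.

4 links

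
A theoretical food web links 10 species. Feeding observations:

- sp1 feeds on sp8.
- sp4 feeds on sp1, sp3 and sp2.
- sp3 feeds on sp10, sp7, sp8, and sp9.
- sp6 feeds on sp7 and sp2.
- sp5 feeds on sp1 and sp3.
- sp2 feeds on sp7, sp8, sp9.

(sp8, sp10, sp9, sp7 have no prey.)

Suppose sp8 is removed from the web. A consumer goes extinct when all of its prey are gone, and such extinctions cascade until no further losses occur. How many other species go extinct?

Remove sp8.
Round 1: sp1 (all prey gone) → extinct.
No further losses. Total secondary extinctions: 1.

1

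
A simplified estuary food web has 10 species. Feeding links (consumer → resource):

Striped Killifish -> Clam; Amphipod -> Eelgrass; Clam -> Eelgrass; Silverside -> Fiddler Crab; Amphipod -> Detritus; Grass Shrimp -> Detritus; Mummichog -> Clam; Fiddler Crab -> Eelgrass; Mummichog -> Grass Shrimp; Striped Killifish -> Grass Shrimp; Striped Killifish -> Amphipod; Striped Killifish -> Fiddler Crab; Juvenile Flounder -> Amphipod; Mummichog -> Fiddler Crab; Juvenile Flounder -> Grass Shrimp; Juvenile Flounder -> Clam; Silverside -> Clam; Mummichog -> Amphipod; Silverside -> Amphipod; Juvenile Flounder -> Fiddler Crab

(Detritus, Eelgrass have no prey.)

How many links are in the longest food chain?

2 links

One longest chain: Eelgrass → Clam → Silverside.
It has 3 species and 2 links.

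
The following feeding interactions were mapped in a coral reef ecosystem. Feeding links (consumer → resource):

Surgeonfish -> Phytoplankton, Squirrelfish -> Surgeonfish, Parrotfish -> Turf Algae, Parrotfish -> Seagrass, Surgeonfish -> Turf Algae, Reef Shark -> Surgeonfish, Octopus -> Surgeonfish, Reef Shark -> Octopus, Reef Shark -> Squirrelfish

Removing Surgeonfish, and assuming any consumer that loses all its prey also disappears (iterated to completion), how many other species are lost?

Remove Surgeonfish.
Round 1: Octopus (all prey gone), Squirrelfish (all prey gone) → extinct.
Round 2: Reef Shark (all prey gone) → extinct.
No further losses. Total secondary extinctions: 3.

3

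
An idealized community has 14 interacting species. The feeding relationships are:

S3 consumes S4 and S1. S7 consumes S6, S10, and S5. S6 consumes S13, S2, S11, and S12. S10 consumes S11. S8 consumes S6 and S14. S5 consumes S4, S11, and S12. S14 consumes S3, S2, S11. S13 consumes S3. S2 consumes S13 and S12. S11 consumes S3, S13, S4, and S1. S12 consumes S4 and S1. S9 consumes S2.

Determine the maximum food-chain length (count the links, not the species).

One longest chain: S4 → S3 → S13 → S2 → S14 → S8.
It has 6 species and 5 links.

5 links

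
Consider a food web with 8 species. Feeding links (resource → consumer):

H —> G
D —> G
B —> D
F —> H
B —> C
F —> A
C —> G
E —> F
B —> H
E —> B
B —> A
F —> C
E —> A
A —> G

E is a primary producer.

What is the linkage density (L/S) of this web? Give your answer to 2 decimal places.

There are L = 14 links among S = 8 species.
L/S = 14/8 = 1.7500 ≈ 1.75.

L/S = 1.75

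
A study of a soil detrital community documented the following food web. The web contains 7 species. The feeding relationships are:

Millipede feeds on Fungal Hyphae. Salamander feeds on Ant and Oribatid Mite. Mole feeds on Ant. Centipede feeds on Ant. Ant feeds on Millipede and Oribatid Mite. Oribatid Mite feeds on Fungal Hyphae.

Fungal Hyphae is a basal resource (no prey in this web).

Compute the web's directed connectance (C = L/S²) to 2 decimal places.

C = 0.16

The web has S = 7 species and L = 8 feeding links.
C = L / S² = 8 / 49 = 0.1633 ≈ 0.16.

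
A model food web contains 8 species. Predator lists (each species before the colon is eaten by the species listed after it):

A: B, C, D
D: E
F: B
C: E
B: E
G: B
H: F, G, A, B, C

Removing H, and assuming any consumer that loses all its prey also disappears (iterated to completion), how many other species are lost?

Remove H.
Round 1: F (all prey gone), G (all prey gone), A (all prey gone) → extinct.
Round 2: B (all prey gone), C (all prey gone), D (all prey gone) → extinct.
Round 3: E (all prey gone) → extinct.
No further losses. Total secondary extinctions: 7.

7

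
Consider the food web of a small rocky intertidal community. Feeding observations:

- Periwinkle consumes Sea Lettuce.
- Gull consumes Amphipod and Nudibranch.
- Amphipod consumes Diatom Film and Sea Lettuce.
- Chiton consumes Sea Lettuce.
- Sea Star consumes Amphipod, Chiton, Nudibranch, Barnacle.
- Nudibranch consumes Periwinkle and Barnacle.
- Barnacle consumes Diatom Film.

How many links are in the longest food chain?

One longest chain: Diatom Film → Barnacle → Nudibranch → Gull.
It has 4 species and 3 links.

3 links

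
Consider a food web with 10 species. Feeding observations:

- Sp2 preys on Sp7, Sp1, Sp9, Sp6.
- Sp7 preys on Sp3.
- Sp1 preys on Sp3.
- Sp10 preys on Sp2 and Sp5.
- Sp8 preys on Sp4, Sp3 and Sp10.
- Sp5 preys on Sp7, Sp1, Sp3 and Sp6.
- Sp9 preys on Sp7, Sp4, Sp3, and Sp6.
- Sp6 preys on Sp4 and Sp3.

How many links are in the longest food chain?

5 links

One longest chain: Sp3 → Sp6 → Sp9 → Sp2 → Sp10 → Sp8.
It has 6 species and 5 links.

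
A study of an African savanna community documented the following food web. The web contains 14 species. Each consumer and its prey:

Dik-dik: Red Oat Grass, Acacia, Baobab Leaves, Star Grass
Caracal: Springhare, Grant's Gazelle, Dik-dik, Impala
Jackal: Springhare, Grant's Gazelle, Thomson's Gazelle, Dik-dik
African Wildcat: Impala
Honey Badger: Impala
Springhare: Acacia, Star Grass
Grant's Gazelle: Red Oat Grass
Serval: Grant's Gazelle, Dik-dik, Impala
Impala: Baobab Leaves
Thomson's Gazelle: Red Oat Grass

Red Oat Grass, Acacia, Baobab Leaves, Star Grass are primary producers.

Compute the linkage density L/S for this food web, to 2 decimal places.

There are L = 22 links among S = 14 species.
L/S = 22/14 = 1.5714 ≈ 1.57.

L/S = 1.57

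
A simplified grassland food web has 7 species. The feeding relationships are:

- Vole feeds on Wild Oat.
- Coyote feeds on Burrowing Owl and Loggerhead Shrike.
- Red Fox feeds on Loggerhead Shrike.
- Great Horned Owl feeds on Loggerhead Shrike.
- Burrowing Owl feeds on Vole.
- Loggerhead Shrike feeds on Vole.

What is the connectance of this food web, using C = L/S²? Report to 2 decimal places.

C = 0.14

The web has S = 7 species and L = 7 feeding links.
C = L / S² = 7 / 49 = 0.1429 ≈ 0.14.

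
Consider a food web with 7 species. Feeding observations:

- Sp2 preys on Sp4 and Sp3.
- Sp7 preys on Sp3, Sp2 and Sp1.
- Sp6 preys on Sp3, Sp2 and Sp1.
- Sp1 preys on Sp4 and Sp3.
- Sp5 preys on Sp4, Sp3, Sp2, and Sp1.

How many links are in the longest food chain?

One longest chain: Sp4 → Sp1 → Sp5.
It has 3 species and 2 links.

2 links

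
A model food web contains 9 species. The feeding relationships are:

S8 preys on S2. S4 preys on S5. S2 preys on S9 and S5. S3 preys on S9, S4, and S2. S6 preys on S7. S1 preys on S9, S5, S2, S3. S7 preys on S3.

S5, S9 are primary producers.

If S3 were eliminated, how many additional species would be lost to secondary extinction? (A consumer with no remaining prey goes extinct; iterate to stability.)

Remove S3.
Round 1: S7 (all prey gone) → extinct.
Round 2: S6 (all prey gone) → extinct.
No further losses. Total secondary extinctions: 2.

2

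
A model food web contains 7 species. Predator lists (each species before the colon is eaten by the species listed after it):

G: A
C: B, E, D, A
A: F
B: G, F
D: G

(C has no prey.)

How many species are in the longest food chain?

One longest chain: C → B → G → A → F.
It has 5 species and 4 links.

5 species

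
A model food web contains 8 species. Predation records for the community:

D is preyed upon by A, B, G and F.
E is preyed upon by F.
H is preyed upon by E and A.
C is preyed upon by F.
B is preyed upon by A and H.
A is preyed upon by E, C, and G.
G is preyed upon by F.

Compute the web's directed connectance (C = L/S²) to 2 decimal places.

C = 0.22

The web has S = 8 species and L = 14 feeding links.
C = L / S² = 14 / 64 = 0.2188 ≈ 0.22.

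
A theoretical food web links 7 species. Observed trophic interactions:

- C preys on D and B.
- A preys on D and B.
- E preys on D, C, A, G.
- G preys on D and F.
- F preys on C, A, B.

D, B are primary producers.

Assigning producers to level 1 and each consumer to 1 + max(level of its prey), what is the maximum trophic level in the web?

5

Producers (level 1): D, B.
D → A → F → G → E gives E level 5.
No species has a prey at level 5, so no species reaches level 6.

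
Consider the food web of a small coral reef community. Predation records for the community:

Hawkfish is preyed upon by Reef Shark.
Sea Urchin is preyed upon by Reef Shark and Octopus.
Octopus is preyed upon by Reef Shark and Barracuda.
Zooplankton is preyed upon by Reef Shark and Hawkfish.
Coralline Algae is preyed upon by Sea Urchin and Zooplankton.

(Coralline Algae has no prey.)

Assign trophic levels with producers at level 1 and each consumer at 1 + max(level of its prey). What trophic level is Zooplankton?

Trophic level 2

Coralline Algae is a producer → level 1.
Zooplankton eats Coralline Algae → level 2.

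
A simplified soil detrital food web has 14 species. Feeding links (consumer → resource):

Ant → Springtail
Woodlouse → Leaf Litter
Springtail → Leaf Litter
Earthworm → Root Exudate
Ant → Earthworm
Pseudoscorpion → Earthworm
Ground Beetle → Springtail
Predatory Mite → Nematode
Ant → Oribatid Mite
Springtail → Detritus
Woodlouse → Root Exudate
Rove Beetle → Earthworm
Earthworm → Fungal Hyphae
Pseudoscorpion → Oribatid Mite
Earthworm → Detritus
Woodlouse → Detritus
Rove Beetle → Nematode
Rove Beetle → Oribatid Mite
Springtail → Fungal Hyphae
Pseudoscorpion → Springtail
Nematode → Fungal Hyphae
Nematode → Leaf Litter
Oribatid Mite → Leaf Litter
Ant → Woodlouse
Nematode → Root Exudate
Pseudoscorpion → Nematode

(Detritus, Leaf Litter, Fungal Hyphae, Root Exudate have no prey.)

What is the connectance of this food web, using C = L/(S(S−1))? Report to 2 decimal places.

C = 0.14

The web has S = 14 species and L = 26 feeding links.
C = L / (S(S−1)) = 26 / 182 = 0.1429 ≈ 0.14.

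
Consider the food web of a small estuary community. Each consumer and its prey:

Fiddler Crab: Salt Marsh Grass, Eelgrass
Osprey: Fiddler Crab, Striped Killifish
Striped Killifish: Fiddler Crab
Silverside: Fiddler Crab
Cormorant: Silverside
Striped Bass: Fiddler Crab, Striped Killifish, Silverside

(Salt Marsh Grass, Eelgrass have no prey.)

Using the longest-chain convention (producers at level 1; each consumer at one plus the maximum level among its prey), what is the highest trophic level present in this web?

Producers (level 1): Salt Marsh Grass, Eelgrass.
Salt Marsh Grass → Fiddler Crab → Silverside → Cormorant gives Cormorant level 4.
No species has a prey at level 4, so no species reaches level 5.

4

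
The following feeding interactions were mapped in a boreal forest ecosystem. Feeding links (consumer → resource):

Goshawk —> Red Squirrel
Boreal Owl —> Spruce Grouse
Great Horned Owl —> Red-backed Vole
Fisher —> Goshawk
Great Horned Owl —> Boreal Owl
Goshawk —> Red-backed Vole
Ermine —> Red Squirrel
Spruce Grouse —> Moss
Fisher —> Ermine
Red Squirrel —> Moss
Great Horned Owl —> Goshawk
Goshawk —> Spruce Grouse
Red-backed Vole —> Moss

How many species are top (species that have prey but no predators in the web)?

Top species (has prey, but nothing eats it): Great Horned Owl, Fisher.
Count: 2.

2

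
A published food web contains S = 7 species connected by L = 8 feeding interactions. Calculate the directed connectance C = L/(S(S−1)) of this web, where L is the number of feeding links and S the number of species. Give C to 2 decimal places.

C = 0.19

The web has S = 7 species and L = 8 feeding links.
C = L / (S(S−1)) = 8 / 42 = 0.1905 ≈ 0.19.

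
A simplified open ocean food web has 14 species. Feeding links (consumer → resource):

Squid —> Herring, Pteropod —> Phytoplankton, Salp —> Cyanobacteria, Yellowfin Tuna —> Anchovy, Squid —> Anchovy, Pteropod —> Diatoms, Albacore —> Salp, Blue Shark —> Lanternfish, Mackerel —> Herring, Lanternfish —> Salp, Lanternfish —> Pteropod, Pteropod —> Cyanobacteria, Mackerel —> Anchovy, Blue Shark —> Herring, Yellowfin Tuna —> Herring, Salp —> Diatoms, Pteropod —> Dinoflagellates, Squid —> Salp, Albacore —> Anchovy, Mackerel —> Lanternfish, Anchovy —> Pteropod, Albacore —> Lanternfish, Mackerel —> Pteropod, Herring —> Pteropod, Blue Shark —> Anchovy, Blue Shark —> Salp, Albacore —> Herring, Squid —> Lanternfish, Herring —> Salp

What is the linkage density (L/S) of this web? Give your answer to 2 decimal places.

L/S = 2.07

There are L = 29 links among S = 14 species.
L/S = 29/14 = 2.0714 ≈ 2.07.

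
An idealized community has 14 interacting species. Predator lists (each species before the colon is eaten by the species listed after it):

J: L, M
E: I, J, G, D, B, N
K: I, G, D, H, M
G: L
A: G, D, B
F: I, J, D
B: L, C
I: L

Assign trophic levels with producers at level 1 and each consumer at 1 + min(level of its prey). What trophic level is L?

E is a producer → level 1.
B eats E → level 2.
L eats B → level 3.
No prey of L is below level 2, so 3 is the minimum.

Trophic level 3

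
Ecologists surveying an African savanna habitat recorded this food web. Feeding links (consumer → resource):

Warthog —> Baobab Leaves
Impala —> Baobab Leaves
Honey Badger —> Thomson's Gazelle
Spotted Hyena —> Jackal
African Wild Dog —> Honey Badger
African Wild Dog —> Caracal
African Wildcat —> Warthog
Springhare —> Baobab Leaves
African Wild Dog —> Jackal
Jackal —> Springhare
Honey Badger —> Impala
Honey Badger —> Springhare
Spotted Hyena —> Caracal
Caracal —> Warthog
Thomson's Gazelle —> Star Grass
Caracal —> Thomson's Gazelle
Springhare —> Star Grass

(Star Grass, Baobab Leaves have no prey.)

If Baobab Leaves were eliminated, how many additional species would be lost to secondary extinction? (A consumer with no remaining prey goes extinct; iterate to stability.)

3

Remove Baobab Leaves.
Round 1: Warthog (all prey gone), Impala (all prey gone) → extinct.
Round 2: African Wildcat (all prey gone) → extinct.
No further losses. Total secondary extinctions: 3.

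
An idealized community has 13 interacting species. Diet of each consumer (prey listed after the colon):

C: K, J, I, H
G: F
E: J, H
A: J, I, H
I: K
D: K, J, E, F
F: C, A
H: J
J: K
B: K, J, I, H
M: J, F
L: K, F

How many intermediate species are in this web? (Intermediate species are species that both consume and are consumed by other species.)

Intermediate species (has both prey and predators): J, I, H, C, A, E, F.
Count: 7.

7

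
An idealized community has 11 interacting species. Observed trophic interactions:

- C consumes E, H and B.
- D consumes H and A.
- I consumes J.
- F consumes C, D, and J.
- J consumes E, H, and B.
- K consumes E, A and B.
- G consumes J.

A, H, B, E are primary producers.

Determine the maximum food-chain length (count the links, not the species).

2 links

One longest chain: H → J → F.
It has 3 species and 2 links.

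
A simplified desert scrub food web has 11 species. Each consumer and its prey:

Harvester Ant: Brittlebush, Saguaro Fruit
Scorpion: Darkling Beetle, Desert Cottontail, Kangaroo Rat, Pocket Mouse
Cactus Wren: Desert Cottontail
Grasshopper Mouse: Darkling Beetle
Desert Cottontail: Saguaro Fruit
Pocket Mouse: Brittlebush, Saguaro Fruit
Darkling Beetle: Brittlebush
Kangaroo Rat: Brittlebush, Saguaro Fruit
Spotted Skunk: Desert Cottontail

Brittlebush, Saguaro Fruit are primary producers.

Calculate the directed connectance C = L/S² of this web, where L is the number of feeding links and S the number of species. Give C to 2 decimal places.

The web has S = 11 species and L = 15 feeding links.
C = L / S² = 15 / 121 = 0.1240 ≈ 0.12.

C = 0.12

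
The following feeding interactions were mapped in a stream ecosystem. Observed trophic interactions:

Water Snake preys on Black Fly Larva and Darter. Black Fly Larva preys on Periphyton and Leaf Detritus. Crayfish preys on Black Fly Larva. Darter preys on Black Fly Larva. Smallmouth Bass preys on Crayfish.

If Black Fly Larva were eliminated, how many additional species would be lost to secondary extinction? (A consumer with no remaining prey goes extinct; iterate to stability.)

4

Remove Black Fly Larva.
Round 1: Darter (all prey gone), Crayfish (all prey gone) → extinct.
Round 2: Smallmouth Bass (all prey gone), Water Snake (all prey gone) → extinct.
No further losses. Total secondary extinctions: 4.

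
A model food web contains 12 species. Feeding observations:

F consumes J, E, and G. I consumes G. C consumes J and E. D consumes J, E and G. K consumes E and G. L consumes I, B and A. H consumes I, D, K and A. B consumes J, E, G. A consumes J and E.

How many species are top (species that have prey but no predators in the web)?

4

Top species (has prey, but nothing eats it): F, C, H, L.
Count: 4.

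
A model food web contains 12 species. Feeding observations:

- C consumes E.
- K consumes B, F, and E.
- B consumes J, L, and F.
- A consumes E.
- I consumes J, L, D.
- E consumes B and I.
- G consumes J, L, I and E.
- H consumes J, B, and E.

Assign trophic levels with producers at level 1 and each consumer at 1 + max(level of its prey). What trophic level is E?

Trophic level 3

L is a producer → level 1.
B eats L (level 1); other prey at levels: J 1, F 1 → level 2.
E eats B (level 2); other prey at levels: I 2 → level 3.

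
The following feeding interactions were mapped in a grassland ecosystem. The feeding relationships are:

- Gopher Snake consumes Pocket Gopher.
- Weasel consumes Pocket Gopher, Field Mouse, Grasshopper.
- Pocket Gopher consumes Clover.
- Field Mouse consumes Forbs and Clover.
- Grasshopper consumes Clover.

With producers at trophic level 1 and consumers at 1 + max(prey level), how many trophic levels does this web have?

Producers (level 1): Forbs, Clover.
Clover → Pocket Gopher → Gopher Snake gives Gopher Snake level 3.
No species has a prey at level 3, so no species reaches level 4.

3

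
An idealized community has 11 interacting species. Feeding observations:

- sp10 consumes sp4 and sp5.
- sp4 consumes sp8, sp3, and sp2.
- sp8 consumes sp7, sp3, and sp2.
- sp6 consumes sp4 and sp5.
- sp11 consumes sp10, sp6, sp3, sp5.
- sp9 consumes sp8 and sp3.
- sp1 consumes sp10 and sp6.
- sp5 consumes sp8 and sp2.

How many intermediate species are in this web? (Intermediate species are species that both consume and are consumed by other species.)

5

Intermediate species (has both prey and predators): sp8, sp5, sp4, sp6, sp10.
Count: 5.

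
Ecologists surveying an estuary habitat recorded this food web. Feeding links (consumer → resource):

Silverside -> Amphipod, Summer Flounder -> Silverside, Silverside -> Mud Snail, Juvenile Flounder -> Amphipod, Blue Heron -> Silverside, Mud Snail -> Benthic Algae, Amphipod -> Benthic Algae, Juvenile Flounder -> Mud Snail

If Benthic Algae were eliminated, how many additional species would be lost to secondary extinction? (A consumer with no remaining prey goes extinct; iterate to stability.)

6

Remove Benthic Algae.
Round 1: Mud Snail (all prey gone), Amphipod (all prey gone) → extinct.
Round 2: Silverside (all prey gone), Juvenile Flounder (all prey gone) → extinct.
Round 3: Blue Heron (all prey gone), Summer Flounder (all prey gone) → extinct.
No further losses. Total secondary extinctions: 6.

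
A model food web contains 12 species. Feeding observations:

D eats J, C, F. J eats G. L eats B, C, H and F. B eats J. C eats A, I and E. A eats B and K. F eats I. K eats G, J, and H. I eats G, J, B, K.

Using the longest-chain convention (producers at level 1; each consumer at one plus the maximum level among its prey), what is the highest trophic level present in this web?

Producers (level 1): E, H, G.
G → J → K → I → F → L gives L level 6.
No species has a prey at level 6, so no species reaches level 7.

6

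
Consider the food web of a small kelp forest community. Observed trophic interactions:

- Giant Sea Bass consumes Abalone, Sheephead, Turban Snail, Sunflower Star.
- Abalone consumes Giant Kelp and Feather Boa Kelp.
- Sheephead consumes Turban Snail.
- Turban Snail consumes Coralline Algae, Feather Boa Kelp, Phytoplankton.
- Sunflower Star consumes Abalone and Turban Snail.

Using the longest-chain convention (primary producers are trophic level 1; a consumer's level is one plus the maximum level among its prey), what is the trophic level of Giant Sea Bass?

Feather Boa Kelp is a producer → level 1.
Turban Snail eats Feather Boa Kelp (level 1); other prey at levels: Phytoplankton 1, Coralline Algae 1 → level 2.
Sunflower Star eats Turban Snail (level 2); other prey at levels: Abalone 2 → level 3.
Giant Sea Bass eats Sunflower Star (level 3); other prey at levels: Turban Snail 2, Abalone 2, Sheephead 3 → level 4.

Trophic level 4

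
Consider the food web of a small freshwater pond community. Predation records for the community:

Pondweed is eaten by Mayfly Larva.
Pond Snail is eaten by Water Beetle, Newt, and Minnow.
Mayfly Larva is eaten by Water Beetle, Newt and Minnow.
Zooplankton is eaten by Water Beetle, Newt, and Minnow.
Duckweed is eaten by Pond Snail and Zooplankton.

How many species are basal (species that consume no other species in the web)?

2

Basal species (no prey listed): Pondweed, Duckweed.
Count: 2.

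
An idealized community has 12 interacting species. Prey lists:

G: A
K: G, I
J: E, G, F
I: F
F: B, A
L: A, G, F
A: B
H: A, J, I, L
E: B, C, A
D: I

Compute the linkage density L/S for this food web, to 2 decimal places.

There are L = 21 links among S = 12 species.
L/S = 21/12 = 1.7500 ≈ 1.75.

L/S = 1.75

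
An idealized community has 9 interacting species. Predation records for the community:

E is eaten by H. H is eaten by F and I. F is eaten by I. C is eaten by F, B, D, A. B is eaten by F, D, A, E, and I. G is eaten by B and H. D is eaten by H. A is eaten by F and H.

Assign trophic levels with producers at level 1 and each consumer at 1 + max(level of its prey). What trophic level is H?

Trophic level 4

C is a producer → level 1.
B eats C (level 1); other prey at levels: G 1 → level 2.
A eats B (level 2); other prey at levels: C 1 → level 3.
H eats A (level 3); other prey at levels: G 1, E 3, D 3 → level 4.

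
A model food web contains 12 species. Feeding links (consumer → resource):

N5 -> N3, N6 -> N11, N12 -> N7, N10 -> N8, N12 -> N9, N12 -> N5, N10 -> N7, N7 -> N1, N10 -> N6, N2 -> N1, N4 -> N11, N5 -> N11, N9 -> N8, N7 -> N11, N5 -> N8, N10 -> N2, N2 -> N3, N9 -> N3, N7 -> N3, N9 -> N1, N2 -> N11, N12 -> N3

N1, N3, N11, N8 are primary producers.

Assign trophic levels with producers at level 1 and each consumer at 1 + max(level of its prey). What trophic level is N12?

Trophic level 3

N3 is a producer → level 1.
N5 eats N3 (level 1); other prey at levels: N11 1, N8 1 → level 2.
N12 eats N5 (level 2); other prey at levels: N3 1, N7 2, N9 2 → level 3.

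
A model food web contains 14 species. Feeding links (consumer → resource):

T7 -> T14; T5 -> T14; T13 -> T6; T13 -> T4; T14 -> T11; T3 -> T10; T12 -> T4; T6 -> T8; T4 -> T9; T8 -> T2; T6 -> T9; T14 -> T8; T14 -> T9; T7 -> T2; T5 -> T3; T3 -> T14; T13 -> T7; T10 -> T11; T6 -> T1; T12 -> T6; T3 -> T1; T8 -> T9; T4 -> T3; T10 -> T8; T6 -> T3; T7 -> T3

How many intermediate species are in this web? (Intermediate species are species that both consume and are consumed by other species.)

Intermediate species (has both prey and predators): T8, T10, T14, T3, T7, T6, T4.
Count: 7.

7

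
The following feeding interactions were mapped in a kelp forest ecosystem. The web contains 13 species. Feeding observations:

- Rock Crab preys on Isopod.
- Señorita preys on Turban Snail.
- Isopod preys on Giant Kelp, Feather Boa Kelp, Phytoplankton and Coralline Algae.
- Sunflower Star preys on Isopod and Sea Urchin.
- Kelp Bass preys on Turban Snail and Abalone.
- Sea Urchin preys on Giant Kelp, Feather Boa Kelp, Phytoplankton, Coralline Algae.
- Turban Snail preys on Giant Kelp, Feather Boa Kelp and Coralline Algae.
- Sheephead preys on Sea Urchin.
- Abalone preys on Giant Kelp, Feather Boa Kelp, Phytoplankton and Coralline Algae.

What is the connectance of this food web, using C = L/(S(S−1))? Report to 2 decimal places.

C = 0.14

The web has S = 13 species and L = 22 feeding links.
C = L / (S(S−1)) = 22 / 156 = 0.1410 ≈ 0.14.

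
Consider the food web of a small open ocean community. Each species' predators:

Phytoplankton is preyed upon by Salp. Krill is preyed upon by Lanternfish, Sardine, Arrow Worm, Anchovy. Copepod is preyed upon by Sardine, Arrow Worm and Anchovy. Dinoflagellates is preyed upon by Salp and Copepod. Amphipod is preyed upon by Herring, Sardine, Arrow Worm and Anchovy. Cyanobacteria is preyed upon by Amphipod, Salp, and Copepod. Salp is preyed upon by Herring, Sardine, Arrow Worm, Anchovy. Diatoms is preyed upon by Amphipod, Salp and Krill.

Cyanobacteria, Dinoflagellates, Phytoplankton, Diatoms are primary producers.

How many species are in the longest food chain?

One longest chain: Cyanobacteria → Amphipod → Herring.
It has 3 species and 2 links.

3 species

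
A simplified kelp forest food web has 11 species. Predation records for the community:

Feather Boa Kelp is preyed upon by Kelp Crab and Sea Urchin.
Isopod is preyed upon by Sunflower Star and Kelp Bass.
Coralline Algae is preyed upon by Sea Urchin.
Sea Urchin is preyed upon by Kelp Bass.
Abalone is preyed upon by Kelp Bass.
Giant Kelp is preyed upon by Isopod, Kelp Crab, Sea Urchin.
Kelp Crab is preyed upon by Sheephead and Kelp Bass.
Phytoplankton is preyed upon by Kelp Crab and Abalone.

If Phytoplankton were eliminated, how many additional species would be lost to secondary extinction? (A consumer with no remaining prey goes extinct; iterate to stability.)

Remove Phytoplankton.
Round 1: Abalone (all prey gone) → extinct.
No further losses. Total secondary extinctions: 1.

1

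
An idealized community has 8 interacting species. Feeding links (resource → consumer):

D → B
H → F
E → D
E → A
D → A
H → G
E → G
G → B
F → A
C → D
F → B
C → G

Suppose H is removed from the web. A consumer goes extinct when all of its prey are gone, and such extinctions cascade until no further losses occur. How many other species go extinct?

1

Remove H.
Round 1: F (all prey gone) → extinct.
No further losses. Total secondary extinctions: 1.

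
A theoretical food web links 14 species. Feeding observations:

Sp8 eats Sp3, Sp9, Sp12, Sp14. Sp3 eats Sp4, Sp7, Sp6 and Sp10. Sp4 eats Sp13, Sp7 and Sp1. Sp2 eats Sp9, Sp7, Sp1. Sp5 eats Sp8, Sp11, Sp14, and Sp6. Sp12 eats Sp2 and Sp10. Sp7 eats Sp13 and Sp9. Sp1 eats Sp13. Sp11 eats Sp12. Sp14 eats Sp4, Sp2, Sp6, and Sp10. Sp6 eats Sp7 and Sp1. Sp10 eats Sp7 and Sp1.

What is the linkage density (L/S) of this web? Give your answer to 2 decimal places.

L/S = 2.29

There are L = 32 links among S = 14 species.
L/S = 32/14 = 2.2857 ≈ 2.29.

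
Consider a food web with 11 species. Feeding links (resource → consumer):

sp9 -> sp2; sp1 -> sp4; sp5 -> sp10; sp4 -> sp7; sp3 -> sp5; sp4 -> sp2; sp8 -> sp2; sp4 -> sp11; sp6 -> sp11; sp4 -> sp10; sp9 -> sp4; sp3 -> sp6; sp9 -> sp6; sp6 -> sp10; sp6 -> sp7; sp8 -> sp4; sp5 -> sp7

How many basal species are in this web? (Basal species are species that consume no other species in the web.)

Basal species (no prey listed): sp8, sp9, sp1, sp3.
Count: 4.

4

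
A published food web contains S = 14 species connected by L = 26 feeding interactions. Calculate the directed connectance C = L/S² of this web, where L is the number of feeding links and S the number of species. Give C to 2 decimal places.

The web has S = 14 species and L = 26 feeding links.
C = L / S² = 26 / 196 = 0.1327 ≈ 0.13.

C = 0.13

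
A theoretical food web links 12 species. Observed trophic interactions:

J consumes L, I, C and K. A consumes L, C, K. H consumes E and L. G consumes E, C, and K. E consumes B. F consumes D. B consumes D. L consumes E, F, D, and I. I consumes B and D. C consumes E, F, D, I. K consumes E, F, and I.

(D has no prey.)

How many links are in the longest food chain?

One longest chain: D → B → E → L → H.
It has 5 species and 4 links.

4 links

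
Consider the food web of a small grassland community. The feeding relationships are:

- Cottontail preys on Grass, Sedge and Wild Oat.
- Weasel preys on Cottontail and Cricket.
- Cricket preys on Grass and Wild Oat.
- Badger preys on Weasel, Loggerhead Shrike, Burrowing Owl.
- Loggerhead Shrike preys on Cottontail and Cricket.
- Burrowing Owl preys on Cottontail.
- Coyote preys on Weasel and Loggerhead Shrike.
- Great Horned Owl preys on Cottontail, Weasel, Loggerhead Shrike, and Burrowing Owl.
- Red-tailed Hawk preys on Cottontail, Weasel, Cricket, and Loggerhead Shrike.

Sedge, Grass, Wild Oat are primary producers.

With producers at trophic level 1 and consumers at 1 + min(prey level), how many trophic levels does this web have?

Producers (level 1): Sedge, Grass, Wild Oat.
Following each consumer down to its lowest-level prey: Grass → Cricket → Loggerhead Shrike → Badger (levels 1 through 4).
All prey of Badger (Loggerhead Shrike 3, Burrowing Owl 3, Weasel 3) are at level 3 or above, so Badger is at level 1 + 3 = 4.
Every consumer has at least one prey at level 3 or below, so none exceeds level 4.

4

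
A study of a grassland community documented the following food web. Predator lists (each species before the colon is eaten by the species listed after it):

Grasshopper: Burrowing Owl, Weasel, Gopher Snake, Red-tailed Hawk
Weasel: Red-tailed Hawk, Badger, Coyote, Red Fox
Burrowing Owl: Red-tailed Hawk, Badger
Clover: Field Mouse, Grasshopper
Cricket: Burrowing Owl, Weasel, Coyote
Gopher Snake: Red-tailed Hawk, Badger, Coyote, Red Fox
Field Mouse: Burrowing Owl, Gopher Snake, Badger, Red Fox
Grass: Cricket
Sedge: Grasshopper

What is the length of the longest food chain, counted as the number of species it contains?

4 species

One longest chain: Clover → Field Mouse → Gopher Snake → Red-tailed Hawk.
It has 4 species and 3 links.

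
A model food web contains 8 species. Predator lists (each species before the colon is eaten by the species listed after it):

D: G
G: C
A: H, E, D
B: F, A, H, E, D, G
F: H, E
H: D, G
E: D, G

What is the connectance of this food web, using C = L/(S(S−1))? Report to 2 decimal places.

The web has S = 8 species and L = 17 feeding links.
C = L / (S(S−1)) = 17 / 56 = 0.3036 ≈ 0.30.

C = 0.30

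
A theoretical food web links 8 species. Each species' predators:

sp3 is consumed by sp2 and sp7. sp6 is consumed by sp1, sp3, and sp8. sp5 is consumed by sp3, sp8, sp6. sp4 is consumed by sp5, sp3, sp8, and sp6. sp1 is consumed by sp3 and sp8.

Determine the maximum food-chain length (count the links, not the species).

5 links

One longest chain: sp4 → sp5 → sp6 → sp1 → sp3 → sp2.
It has 6 species and 5 links.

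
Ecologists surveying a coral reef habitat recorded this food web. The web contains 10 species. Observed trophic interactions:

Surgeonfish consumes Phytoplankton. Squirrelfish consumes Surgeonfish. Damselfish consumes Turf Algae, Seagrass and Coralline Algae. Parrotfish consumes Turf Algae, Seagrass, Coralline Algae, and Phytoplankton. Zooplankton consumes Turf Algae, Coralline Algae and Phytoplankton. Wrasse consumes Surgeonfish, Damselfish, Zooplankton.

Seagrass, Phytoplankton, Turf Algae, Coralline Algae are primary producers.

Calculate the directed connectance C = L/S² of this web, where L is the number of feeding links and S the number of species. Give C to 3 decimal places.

C = 0.150

The web has S = 10 species and L = 15 feeding links.
C = L / S² = 15 / 100 = 0.1500 ≈ 0.150.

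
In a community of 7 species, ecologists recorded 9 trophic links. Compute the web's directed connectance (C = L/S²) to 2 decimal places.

The web has S = 7 species and L = 9 feeding links.
C = L / S² = 9 / 49 = 0.1837 ≈ 0.18.

C = 0.18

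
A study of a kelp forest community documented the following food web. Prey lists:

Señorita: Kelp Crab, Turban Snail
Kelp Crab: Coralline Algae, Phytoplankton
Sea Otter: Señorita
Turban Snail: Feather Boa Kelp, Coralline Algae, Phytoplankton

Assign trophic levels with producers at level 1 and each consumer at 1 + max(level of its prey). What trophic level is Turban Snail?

Trophic level 2

Feather Boa Kelp is a producer → level 1.
Turban Snail eats Feather Boa Kelp (level 1); other prey at levels: Coralline Algae 1, Phytoplankton 1 → level 2.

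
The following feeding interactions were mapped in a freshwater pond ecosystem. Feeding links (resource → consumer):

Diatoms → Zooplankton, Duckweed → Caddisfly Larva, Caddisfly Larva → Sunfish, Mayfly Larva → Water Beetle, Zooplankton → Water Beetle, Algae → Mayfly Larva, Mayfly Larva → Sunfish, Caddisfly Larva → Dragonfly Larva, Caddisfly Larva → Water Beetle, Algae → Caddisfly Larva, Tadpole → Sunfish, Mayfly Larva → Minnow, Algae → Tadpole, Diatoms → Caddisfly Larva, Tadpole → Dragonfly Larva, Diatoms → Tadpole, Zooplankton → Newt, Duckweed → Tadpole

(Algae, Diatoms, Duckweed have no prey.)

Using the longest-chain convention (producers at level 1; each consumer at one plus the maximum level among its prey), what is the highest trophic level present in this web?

Producers (level 1): Algae, Diatoms, Duckweed.
Algae → Caddisfly Larva → Dragonfly Larva gives Dragonfly Larva level 3.
No species has a prey at level 3, so no species reaches level 4.

3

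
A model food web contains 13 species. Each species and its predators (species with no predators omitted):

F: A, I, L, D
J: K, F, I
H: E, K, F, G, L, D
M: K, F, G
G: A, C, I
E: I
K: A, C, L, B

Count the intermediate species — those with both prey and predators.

Intermediate species (has both prey and predators): E, K, F, G.
Count: 4.

4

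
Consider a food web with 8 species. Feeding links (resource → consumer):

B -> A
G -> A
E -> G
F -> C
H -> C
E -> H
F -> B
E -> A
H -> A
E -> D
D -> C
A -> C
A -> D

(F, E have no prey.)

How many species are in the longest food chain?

5 species

One longest chain: F → B → A → D → C.
It has 5 species and 4 links.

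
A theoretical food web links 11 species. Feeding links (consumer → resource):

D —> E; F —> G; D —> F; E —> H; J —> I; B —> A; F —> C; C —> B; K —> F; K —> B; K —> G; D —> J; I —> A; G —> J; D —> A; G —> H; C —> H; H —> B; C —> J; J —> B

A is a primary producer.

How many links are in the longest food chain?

One longest chain: A → B → J → G → F → D.
It has 6 species and 5 links.

5 links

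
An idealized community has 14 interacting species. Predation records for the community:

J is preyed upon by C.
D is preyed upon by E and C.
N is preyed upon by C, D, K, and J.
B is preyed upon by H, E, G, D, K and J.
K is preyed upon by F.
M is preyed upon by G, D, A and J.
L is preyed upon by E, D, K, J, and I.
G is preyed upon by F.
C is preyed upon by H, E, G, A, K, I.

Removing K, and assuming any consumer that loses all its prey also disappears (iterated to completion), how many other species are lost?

Remove K.
Every predator of it retains at least one other prey: F still has G.
No consumer loses all prey, so no secondary extinctions occur.

0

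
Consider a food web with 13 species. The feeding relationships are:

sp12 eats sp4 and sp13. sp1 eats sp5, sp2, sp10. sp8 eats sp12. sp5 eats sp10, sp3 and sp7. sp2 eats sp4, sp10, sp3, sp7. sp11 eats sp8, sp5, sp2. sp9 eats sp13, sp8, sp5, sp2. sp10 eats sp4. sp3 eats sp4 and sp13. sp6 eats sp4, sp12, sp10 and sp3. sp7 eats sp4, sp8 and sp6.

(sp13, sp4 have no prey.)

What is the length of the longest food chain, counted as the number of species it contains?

6 species

One longest chain: sp13 → sp12 → sp8 → sp7 → sp5 → sp9.
It has 6 species and 5 links.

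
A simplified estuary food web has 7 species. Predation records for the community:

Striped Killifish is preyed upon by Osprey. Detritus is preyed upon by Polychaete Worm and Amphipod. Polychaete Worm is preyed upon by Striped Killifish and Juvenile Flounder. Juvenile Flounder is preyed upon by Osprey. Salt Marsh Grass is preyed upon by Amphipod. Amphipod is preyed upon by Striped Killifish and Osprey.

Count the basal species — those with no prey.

Basal species (no prey listed): Detritus, Salt Marsh Grass.
Count: 2.

2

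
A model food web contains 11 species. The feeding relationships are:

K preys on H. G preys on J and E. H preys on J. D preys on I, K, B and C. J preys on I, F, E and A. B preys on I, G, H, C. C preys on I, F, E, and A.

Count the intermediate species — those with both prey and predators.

Intermediate species (has both prey and predators): C, J, G, H, B, K.
Count: 6.

6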